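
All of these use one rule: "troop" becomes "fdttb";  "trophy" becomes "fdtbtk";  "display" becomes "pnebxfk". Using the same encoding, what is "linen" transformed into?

The shift depends on letter class: consonant t→f is +12, but vowel o→t is +5. The rule splits by letter class: vowels +5, consonants +12.
On linen: l(cons)+12=x, i(vowel)+5=n, n(cons)+12=z, e(vowel)+5=j, n(cons)+12=z.

xnzjz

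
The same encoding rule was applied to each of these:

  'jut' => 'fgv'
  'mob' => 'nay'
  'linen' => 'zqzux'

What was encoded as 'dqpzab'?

ponder

The output letters match the input read backwards, each shifted +12: jut reversed is tuj. Read the word backwards and shift each letter +12.
Reversing it on dqpzab: shift back: d−12=r, q−12=e, p−12=d, z−12=n, a−12=o, b−12=p → rednop; then reverse → ponder.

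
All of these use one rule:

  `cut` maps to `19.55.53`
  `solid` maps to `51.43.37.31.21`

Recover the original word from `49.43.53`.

rot

With a=1..z=26, the number is 2·pos + 13.
Undoing it on 49.43.53: 49→(49−13)÷2=18=r, 43→(43−13)÷2=15=o, 53→(53−13)÷2=20=t.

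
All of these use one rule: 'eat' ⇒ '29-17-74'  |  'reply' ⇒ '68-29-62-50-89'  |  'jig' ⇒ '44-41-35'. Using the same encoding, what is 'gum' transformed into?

35-77-53

e(#5)→29 and a(#1)→17: differences scale by 3, so n = 3·pos + 14. Each letter becomes 3×(its alphabet position, a=1..z=26) + 14.
Applying it to gum: g=7→35, u=21→77, m=13→53.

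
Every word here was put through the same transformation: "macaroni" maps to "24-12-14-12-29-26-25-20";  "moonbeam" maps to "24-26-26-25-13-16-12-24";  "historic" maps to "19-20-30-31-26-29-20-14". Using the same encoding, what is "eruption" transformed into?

m is letter #13 and maps to 24: an offset of 11. Each letter is replaced by its alphabet position (a=1..z=26) + 11.
For eruption: e=5→16, r=18→29, u=21→32, p=16→27, t=20→31, i=9→20, o=15→26, n=14→25.

16-29-32-27-31-20-26-25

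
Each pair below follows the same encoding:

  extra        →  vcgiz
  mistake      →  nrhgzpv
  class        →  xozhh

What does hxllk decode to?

Each pair mirrors across the alphabet (e↔v, x↔c, t↔g): positions sum to 25. Each letter is replaced by its mirror in the alphabet: a↔z, b↔y, c↔x, and so on (the Atbash cipher).
Reversing it on hxllk: h↔s, x↔c, l↔o, l↔o, k↔p.

scoop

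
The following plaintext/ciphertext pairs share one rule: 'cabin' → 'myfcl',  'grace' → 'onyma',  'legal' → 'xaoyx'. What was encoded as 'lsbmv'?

c(2)→m(12) and a(0)→y(24) fit y≡7x+24 (mod 26); the inverse of 7 mod 26 is 15. This is an affine cipher: with a=0,…,z=25, each position x becomes (7x+24) mod 26.
Decoding lsbmv: l(11)→15·(11−24)≡13=n; s(18)→15·(18−24)≡14=o; b(1)→15·(1−24)≡19=t; m(12)→15·(12−24)≡2=c; v(21)→15·(21−24)≡7=h (all mod 26).

notch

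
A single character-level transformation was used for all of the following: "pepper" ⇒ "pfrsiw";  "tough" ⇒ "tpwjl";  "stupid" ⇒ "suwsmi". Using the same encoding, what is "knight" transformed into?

In pepper: p→p is +0, e→f is +1, p→r is +2, p→s is +3 — the shift increases by 1 each position. Letter i (0-indexed) is shifted by i+0, so successive shifts are 0, 1, 2, ….
On knight: k+0=k, n+1=o, i+2=k, g+3=j, h+4=l, t+5=y.

kokjly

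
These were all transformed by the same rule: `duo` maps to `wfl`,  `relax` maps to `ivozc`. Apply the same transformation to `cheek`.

xsvvp

Letters are reflected about the middle of the alphabet (position → 25−position): Atbash.
On cheek: c↔x, h↔s, e↔v, e↔v, k↔p.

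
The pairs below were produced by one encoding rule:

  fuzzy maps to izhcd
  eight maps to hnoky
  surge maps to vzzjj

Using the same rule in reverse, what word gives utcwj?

route

Shifts by position in fuzzy: pos 0: f→i (+3), pos 1: u→z (+5), pos 2: z→h (+8), pos 3: z→c (+3), pos 4: y→d (+5) — repeating every 3. The shifts repeat in a cycle of length 3: positions 0,1,… shift by +3, +5, +8, then the pattern repeats.
Undoing it on utcwj: u−3=r, t−5=o, c−8=u, w−3=t, j−5=e.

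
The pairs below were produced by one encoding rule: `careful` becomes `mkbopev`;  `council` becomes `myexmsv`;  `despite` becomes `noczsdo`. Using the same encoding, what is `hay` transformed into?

Every letter moves 10 places later in the alphabet, wrapping around z→a.
On hay: h+10=r, a+10=k, y+10=i.

rki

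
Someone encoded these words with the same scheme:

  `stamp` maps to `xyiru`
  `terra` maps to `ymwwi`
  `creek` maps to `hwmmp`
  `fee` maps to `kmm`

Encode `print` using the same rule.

uwqsy

The shift depends on letter class: consonant s→x is +5, but vowel a→i is +8. Vowels shift forward by 8 and consonants shift forward by 5.
On print: p(cons)+5=u, r(cons)+5=w, i(vowel)+8=q, n(cons)+5=s, t(cons)+5=y.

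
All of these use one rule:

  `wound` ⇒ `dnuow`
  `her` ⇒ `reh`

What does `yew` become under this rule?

wey

The output letters match the input read backwards: wound reversed is dnuow. The word is simply reversed.
For yew: reverse → wey.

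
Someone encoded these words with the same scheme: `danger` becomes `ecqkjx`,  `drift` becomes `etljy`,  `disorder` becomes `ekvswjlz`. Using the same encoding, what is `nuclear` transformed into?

owfpjgy

In danger: d→e is +1, a→c is +2, n→q is +3, g→k is +4 — the shift increases by 1 each position. The shift increases by 1 at each position, starting from +1: 1, 2, 3, ….
For nuclear: n+1=o, u+2=w, c+3=f, l+4=p, e+5=j, a+6=g, r+7=y.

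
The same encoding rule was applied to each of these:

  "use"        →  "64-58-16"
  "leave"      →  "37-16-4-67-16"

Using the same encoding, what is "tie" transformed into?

61-28-16

u(#21)→64 and s(#19)→58: differences scale by 3, so n = 3·pos + 1. With a=1..z=26, the number is 3·pos + 1.
For tie: t=20→61, i=9→28, e=5→16.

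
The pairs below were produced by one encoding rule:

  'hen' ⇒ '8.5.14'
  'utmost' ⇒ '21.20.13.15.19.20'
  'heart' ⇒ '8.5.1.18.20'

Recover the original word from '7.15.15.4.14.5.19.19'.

goodness

h is letter #8 and maps to 8: an offset of 0. Each letter is replaced by its alphabet position (a=1, b=2, …, z=26).
Decoding 7.15.15.4.14.5.19.19: 7=g, 15=o, 15=o, 4=d, 14=n, 5=e, 19=s, 19=s.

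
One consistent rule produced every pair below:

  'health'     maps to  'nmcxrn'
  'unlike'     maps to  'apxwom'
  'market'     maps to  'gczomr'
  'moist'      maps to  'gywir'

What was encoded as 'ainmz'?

usher

h(7)→n(13) and e(4)→m(12) fit y≡9x+2 (mod 26); the inverse of 9 mod 26 is 3. This is an affine cipher: with a=0,…,z=25, each position x becomes (9x+2) mod 26.
Undoing it on ainmz: a(0)→3·(0−2)≡20=u; i(8)→3·(8−2)≡18=s; n(13)→3·(13−2)≡7=h; m(12)→3·(12−2)≡4=e; z(25)→3·(25−2)≡17=r (all mod 26).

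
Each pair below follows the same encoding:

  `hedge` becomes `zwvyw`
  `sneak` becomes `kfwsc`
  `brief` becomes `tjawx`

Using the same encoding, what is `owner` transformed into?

gofwj

This is a Caesar cipher with shift 18.
Applying it to owner: o+18=g, w+18=o, n+18=f, e+18=w, r+18=j.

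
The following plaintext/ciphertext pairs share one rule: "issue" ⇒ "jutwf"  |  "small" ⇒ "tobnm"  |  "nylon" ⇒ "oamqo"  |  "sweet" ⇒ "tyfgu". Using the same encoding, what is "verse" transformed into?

The shifts repeat in a cycle of length 2: positions 0,1,… shift by +1, +2, then the pattern repeats.
For verse: v+1=w, e+2=g, r+1=s, s+2=u, e+1=f.

wgsuf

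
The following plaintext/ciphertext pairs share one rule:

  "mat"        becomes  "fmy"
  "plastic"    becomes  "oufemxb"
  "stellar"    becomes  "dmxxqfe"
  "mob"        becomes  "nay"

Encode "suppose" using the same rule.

The output letters match the input read backwards, each shifted +12: mat reversed is tam. The word is reversed, then every letter is shifted forward by 12.
Applying it to suppose: reverse → esoppus; then shift: e+12=q, s+12=e, o+12=a, p+12=b, p+12=b, u+12=g, s+12=e.

qeabbge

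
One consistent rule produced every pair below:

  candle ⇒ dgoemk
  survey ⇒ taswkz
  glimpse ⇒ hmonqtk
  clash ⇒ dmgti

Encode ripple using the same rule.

The shift depends on letter class: consonant c→d is +1, but vowel a→g is +6. Two shifts are in play — +6 for a/e/i/o/u, +1 for every other letter.
On ripple: r(cons)+1=s, i(vowel)+6=o, p(cons)+1=q, p(cons)+1=q, l(cons)+1=m, e(vowel)+6=k.

soqqmk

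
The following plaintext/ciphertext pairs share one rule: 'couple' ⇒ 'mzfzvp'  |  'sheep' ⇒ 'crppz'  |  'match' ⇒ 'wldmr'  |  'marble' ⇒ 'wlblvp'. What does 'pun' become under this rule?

The shift depends on letter class: consonant c→m is +10, but vowel o→z is +11. Two shifts are in play — +11 for a/e/i/o/u, +10 for every other letter.
On pun: p(cons)+10=z, u(vowel)+11=f, n(cons)+10=x.

zfx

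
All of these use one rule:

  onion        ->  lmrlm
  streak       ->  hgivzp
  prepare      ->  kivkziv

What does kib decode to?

pry

Each pair mirrors across the alphabet (o↔l, n↔m, i↔r): positions sum to 25. Letters are reflected about the middle of the alphabet (position → 25−position): Atbash.
Reversing it on kib: k↔p, i↔r, b↔y.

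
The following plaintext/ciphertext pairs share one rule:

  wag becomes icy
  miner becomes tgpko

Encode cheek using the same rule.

mggje

The output letters match the input read backwards, each shifted +2: wag reversed is gaw. Two steps: reverse the string, then apply a Caesar shift of +2.
Applying it to cheek: reverse → keehc; then shift: k+2=m, e+2=g, e+2=g, h+2=j, c+2=e.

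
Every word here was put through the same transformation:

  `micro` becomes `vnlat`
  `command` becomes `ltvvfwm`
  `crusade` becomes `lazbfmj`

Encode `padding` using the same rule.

yfmmnwp

Vowels shift forward by 5 and consonants shift forward by 9.
For padding: p(cons)+9=y, a(vowel)+5=f, d(cons)+9=m, d(cons)+9=m, i(vowel)+5=n, n(cons)+9=w, g(cons)+9=p.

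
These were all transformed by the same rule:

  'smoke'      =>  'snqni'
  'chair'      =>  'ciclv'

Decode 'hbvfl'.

hatch

In smoke: s→s is +0, m→n is +1, o→q is +2, k→n is +3 — the shift increases by 1 each position. Each letter shifts forward by its position index (0, 1, 2, …) — the shift grows by one for each successive letter.
Reversing it on hbvfl: h−0=h, b−1=a, v−2=t, f−3=c, l−4=h.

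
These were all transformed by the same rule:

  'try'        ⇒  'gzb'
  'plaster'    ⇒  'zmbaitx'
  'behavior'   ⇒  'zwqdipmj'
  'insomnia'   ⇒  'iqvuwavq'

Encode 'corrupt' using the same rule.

bxczzwk

The output letters match the input read backwards, each shifted +8: try reversed is yrt. The word is reversed, then every letter is shifted forward by 8.
On corrupt: reverse → tpurroc; then shift: t+8=b, p+8=x, u+8=c, r+8=z, r+8=z, o+8=w, c+8=k.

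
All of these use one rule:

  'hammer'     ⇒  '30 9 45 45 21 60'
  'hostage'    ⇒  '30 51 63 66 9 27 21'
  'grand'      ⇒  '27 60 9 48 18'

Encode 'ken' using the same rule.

39 21 48

The formula is n = 3×(alphabet index, a=1) + 6.
For ken: k=11→39, e=5→21, n=14→48.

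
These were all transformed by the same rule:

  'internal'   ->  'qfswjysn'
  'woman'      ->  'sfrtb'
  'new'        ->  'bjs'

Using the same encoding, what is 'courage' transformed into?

The output letters match the input read backwards, each shifted +5: internal reversed is lanretni. Read the word backwards and shift each letter +5.
For courage: reverse → egaruoc; then shift: e+5=j, g+5=l, a+5=f, r+5=w, u+5=z, o+5=t, c+5=h.

jlfwzth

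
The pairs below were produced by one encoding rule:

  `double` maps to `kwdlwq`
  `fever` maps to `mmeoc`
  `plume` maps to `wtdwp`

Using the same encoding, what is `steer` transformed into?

In double: d→k is +7, o→w is +8, u→d is +9, b→l is +10 — the shift increases by 1 each position. Letter i (0-indexed) is shifted by i+7, so successive shifts are 7, 8, 9, ….
On steer: s+7=z, t+8=b, e+9=n, e+10=o, r+11=c.

zbnoc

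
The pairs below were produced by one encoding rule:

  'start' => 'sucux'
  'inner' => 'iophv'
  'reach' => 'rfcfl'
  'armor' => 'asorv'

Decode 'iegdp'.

Each letter shifts forward by its position index (0, 1, 2, …) — the shift grows by one for each successive letter.
Reversing it on iegdp: i−0=i, e−1=d, g−2=e, d−3=a, p−4=l.

ideal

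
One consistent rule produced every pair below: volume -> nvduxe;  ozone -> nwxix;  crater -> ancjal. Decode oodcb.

The output letters match the input read backwards, each shifted +9: volume reversed is emulov. The word is reversed, then every letter is shifted forward by 9.
Decoding oodcb: shift back: o−9=f, o−9=f, d−9=u, c−9=t, b−9=s → ffuts; then reverse → stuff.

stuff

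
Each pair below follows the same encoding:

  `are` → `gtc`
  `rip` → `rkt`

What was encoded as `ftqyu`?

sword

The output letters match the input read backwards, each shifted +2: are reversed is era. The word is reversed, then every letter is shifted forward by 2.
Reversing it on ftqyu: shift back: f−2=d, t−2=r, q−2=o, y−2=w, u−2=s → drows; then reverse → sword.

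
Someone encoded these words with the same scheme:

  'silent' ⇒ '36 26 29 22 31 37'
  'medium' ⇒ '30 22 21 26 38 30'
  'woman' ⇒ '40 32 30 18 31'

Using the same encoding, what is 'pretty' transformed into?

s is letter #19 and maps to 36: an offset of 17. Letters become their 1-based position plus 17 (so a→18, b→19, …).
On pretty: p=16→33, r=18→35, e=5→22, t=20→37, t=20→37, y=25→42.

33 35 22 37 37 42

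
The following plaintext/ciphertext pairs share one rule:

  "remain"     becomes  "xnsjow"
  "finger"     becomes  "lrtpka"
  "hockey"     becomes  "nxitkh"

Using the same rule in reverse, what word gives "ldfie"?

Shifts by position in remain: pos 0: r→x (+6), pos 1: e→n (+9), pos 2: m→s (+6), pos 3: a→j (+9) — repeating every 2. It's a Vigenère-style cipher with numeric key [6,9]: position i shifts by key[i mod 2].
Decoding ldfie: l−6=f, d−9=u, f−6=z, i−9=z, e−6=y.

fuzzy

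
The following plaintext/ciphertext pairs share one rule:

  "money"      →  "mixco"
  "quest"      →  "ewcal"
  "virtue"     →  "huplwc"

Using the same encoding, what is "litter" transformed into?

Treating letters as 0–25, the rule is x ↦ 11x + 10 (mod 26).
For litter: l(11)→11·11+10≡1=b; i(8)→11·8+10≡20=u; t(19)→11·19+10≡11=l; t(19)→11·19+10≡11=l; e(4)→11·4+10≡2=c; r(17)→11·17+10≡15=p (all mod 26).

bullcp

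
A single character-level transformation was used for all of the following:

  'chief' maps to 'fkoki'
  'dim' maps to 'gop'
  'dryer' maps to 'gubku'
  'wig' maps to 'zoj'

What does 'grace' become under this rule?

jugfk

The shift depends on letter class: consonant c→f is +3, but vowel i→o is +6. Two shifts are in play — +6 for a/e/i/o/u, +3 for every other letter.
On grace: g(cons)+3=j, r(cons)+3=u, a(vowel)+6=g, c(cons)+3=f, e(vowel)+6=k.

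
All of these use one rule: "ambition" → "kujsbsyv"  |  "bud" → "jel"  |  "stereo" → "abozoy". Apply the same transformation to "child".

The shift depends on letter class: consonant m→u is +8, but vowel a→k is +10. The rule splits by letter class: vowels +10, consonants +8.
For child: c(cons)+8=k, h(cons)+8=p, i(vowel)+10=s, l(cons)+8=t, d(cons)+8=l.

kpstl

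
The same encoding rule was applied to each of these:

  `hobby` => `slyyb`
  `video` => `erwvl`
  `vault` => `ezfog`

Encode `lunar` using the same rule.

Each pair mirrors across the alphabet (h↔s, o↔l, b↔y): positions sum to 25. Each letter is replaced by its mirror in the alphabet: a↔z, b↔y, c↔x, and so on (the Atbash cipher).
On lunar: l↔o, u↔f, n↔m, a↔z, r↔i.

ofmzi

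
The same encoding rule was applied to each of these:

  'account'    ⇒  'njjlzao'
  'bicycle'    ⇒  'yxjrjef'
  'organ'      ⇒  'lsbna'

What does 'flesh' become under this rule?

qefdm

a(0)→n(13) and c(2)→j(9) fit y≡11x+13 (mod 26); the inverse of 11 mod 26 is 19. This is an affine cipher: with a=0,…,z=25, each position x becomes (11x+13) mod 26.
Applying it to flesh: f(5)→11·5+13≡16=q; l(11)→11·11+13≡4=e; e(4)→11·4+13≡5=f; s(18)→11·18+13≡3=d; h(7)→11·7+13≡12=m (all mod 26).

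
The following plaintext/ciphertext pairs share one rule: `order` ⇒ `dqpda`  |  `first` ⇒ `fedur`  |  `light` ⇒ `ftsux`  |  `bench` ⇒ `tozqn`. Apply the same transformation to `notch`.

Read the word backwards and shift each letter +12.
Applying it to notch: reverse → hcton; then shift: h+12=t, c+12=o, t+12=f, o+12=a, n+12=z.

tofaz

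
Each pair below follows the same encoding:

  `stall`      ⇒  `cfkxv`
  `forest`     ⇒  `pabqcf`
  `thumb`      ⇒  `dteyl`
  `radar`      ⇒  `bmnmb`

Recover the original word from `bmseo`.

The shifts repeat in a cycle of length 2: positions 0,1,… shift by +10, +12, then the pattern repeats.
Undoing it on bmseo: b−10=r, m−12=a, s−10=i, e−12=s, o−10=e.

raise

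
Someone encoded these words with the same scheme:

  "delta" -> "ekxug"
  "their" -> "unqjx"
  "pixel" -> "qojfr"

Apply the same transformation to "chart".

dnmsz

Shifts by position in delta: pos 0: d→e (+1), pos 1: e→k (+6), pos 2: l→x (+12), pos 3: t→u (+1), pos 4: a→g (+6) — repeating every 3. The shifts repeat in a cycle of length 3: positions 0,1,… shift by +1, +6, +12, then the pattern repeats.
Applying it to chart: c+1=d, h+6=n, a+12=m, r+1=s, t+6=z.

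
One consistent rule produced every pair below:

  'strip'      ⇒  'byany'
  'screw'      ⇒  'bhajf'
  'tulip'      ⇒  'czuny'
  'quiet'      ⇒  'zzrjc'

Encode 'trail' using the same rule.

Shifts by position in strip: pos 0: s→b (+9), pos 1: t→y (+5), pos 2: r→a (+9), pos 3: i→n (+5) — repeating every 2. It's a Vigenère-style cipher with numeric key [9,5]: position i shifts by key[i mod 2].
Applying it to trail: t+9=c, r+5=w, a+9=j, i+5=n, l+9=u.

cwjnu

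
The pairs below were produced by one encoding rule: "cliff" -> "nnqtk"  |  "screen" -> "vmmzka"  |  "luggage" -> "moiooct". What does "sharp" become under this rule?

Two steps: reverse the string, then apply a Caesar shift of +8.
Applying it to sharp: reverse → prahs; then shift: p+8=x, r+8=z, a+8=i, h+8=p, s+8=a.

xzipa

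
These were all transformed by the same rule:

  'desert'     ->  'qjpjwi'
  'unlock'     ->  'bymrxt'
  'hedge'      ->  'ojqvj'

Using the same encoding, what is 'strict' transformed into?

d(3)→q(16) and e(4)→j(9) fit y≡19x+11 (mod 26); the inverse of 19 mod 26 is 11. Treating letters as 0–25, the rule is x ↦ 19x + 11 (mod 26).
On strict: s(18)→19·18+11≡15=p; t(19)→19·19+11≡8=i; r(17)→19·17+11≡22=w; i(8)→19·8+11≡7=h; c(2)→19·2+11≡23=x; t(19)→19·19+11≡8=i (all mod 26).

piwhxi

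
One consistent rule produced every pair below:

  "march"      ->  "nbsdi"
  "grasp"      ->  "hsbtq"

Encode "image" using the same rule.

It's a constant shift of +1 (ROT1).
On image: i+1=j, m+1=n, a+1=b, g+1=h, e+1=f.

jnbhf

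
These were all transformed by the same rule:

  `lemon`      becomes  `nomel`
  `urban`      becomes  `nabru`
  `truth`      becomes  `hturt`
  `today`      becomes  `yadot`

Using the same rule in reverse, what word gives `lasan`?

The output letters match the input read backwards: lemon reversed is nomel. It's just the letters in reverse order.
Undoing it on lasan: then reverse → nasal.

nasal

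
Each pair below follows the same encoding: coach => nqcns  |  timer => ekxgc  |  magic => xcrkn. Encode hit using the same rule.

ske

The shift depends on letter class: consonant c→n is +11, but vowel o→q is +2. Two shifts are in play — +2 for a/e/i/o/u, +11 for every other letter.
On hit: h(cons)+11=s, i(vowel)+2=k, t(cons)+11=e.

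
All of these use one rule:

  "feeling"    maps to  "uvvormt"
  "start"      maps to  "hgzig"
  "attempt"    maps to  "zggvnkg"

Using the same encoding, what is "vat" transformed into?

ezg

Each letter is replaced by its mirror in the alphabet: a↔z, b↔y, c↔x, and so on (the Atbash cipher).
For vat: v↔e, a↔z, t↔g.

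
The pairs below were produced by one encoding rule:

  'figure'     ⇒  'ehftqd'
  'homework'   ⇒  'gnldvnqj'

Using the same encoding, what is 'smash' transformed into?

rlzrg

Compare letters: f→e is +25, i→h is +25, g→f is +25 — a constant shift. It's a constant shift of +25 (ROT25).
On smash: s+25=r, m+25=l, a+25=z, s+25=r, h+25=g.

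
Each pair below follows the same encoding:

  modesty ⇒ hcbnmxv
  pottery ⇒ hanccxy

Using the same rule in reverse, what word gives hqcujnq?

healthy

Two steps: reverse the string, then apply a Caesar shift of +9.
Reversing it on hqcujnq: shift back: h−9=y, q−9=h, c−9=t, u−9=l, j−9=a, n−9=e, q−9=h → yhtlaeh; then reverse → healthy.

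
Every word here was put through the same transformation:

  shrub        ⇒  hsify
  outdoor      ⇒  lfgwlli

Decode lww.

Each pair mirrors across the alphabet (s↔h, h↔s, r↔i): positions sum to 25. This is the alphabet-reversal cipher (Atbash): a becomes z, b becomes y, etc.
Reversing it on lww: l↔o, w↔d, w↔d.

odd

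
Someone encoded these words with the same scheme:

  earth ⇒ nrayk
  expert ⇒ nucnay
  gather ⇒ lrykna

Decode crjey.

e(4)→n(13) and a(0)→r(17) fit y≡25x+17 (mod 26); the inverse of 25 mod 26 is 25. Treating letters as 0–25, the rule is x ↦ 25x + 17 (mod 26).
Decoding crjey: c(2)→25·(2−17)≡15=p; r(17)→25·(17−17)≡0=a; j(9)→25·(9−17)≡8=i; e(4)→25·(4−17)≡13=n; y(24)→25·(24−17)≡19=t (all mod 26).

paint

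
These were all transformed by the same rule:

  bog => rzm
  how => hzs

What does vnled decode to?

Read the word backwards and shift each letter +11.
Decoding vnled: shift back: v−11=k, n−11=c, l−11=a, e−11=t, d−11=s → kcats; then reverse → stack.

stack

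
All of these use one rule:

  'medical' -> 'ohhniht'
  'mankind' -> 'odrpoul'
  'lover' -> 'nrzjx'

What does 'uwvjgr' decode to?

streak

In medical: m→o is +2, e→h is +3, d→h is +4, i→n is +5 — the shift increases by 1 each position. Each letter shifts forward by (position + 2), i.e. 2, 3, 4, … — the shift grows by one for each successive letter.
Undoing it on uwvjgr: u−2=s, w−3=t, v−4=r, j−5=e, g−6=a, r−7=k.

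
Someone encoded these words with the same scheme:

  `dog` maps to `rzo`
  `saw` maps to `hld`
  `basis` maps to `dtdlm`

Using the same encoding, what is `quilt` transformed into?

The output letters match the input read backwards, each shifted +11: dog reversed is god. Two steps: reverse the string, then apply a Caesar shift of +11.
Applying it to quilt: reverse → tliuq; then shift: t+11=e, l+11=w, i+11=t, u+11=f, q+11=b.

ewtfb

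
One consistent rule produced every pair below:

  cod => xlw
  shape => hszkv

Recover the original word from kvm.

pen

Letters are reflected about the middle of the alphabet (position → 25−position): Atbash.
Decoding kvm: k↔p, v↔e, m↔n.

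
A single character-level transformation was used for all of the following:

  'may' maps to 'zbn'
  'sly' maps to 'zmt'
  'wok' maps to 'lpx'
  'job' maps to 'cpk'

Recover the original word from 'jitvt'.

The output letters match the input read backwards, each shifted +1: may reversed is yam. Read the word backwards and shift each letter +1.
Undoing it on jitvt: shift back: j−1=i, i−1=h, t−1=s, v−1=u, t−1=s → ihsus; then reverse → sushi.

sushi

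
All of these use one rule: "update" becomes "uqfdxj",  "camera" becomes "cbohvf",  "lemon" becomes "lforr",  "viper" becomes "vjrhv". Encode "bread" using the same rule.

Letter i (0-indexed) is shifted by i+0, so successive shifts are 0, 1, 2, ….
On bread: b+0=b, r+1=s, e+2=g, a+3=d, d+4=h.

bsgdh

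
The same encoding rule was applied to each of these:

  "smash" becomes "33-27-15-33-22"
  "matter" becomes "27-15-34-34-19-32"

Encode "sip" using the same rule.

s is letter #19 and maps to 33: an offset of 14. Each letter is replaced by its alphabet position (a=1..z=26) + 14.
Applying it to sip: s=19→33, i=9→23, p=16→30.

33-23-30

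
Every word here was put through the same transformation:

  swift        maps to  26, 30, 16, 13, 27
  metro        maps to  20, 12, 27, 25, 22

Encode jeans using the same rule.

Letters become their 1-based position plus 7 (so a→8, b→9, …).
On jeans: j=10→17, e=5→12, a=1→8, n=14→21, s=19→26.

17, 12, 8, 21, 26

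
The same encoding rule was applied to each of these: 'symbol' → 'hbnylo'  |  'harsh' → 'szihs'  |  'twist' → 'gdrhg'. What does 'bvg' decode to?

yet

Each pair mirrors across the alphabet (s↔h, y↔b, m↔n): positions sum to 25. This is the alphabet-reversal cipher (Atbash): a becomes z, b becomes y, etc.
Decoding bvg: b↔y, v↔e, g↔t.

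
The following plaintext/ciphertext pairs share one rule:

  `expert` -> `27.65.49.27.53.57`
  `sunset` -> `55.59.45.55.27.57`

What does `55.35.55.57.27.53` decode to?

With a=1..z=26, the number is 2·pos + 17.
Undoing it on 55.35.55.57.27.53: 55→(55−17)÷2=19=s, 35→(35−17)÷2=9=i, 55→(55−17)÷2=19=s, 57→(57−17)÷2=20=t, 27→(27−17)÷2=5=e, 53→(53−17)÷2=18=r.

sister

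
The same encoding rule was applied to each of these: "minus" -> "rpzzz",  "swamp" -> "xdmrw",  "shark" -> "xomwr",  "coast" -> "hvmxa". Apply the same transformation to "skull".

xrgqs

A repeating key of period 3 is used — shifts +5, +7, +12 over and over.
Applying it to skull: s+5=x, k+7=r, u+12=g, l+5=q, l+7=s.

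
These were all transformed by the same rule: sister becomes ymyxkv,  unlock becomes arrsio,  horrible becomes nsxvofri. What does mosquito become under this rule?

Shifts by position in sister: pos 0: s→y (+6), pos 1: i→m (+4), pos 2: s→y (+6), pos 3: t→x (+4) — repeating every 2. The shifts repeat in a cycle of length 2: positions 0,1,… shift by +6, +4, then the pattern repeats.
On mosquito: m+6=s, o+4=s, s+6=y, q+4=u, u+6=a, i+4=m, t+6=z, o+4=s.

ssyuamzs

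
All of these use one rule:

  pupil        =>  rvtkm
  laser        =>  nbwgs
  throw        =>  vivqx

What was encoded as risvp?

A repeating key of period 3 is used — shifts +2, +1, +4 over and over.
Decoding risvp: r−2=p, i−1=h, s−4=o, v−2=t, p−1=o.

photo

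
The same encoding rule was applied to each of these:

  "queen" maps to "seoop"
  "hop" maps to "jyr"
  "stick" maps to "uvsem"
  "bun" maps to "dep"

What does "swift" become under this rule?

The shift depends on letter class: consonant q→s is +2, but vowel u→e is +10. Vowels shift forward by 10 and consonants shift forward by 2.
For swift: s(cons)+2=u, w(cons)+2=y, i(vowel)+10=s, f(cons)+2=h, t(cons)+2=v.

uyshv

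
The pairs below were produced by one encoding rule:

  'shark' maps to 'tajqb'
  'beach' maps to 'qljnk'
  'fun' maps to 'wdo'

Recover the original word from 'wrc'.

tin

The output letters match the input read backwards, each shifted +9: shark reversed is krahs. Read the word backwards and shift each letter +9.
Undoing it on wrc: shift back: w−9=n, r−9=i, c−9=t → nit; then reverse → tin.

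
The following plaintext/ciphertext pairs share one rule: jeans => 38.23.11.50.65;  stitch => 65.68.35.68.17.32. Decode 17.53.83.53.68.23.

coyote

j(#10)→38 and e(#5)→23: differences scale by 3, so n = 3·pos + 8. With a=1..z=26, the number is 3·pos + 8.
Reversing it on 17.53.83.53.68.23: 17→(17−8)÷3=3=c, 53→(53−8)÷3=15=o, 83→(83−8)÷3=25=y, 53→(53−8)÷3=15=o, 68→(68−8)÷3=20=t, 23→(23−8)÷3=5=e.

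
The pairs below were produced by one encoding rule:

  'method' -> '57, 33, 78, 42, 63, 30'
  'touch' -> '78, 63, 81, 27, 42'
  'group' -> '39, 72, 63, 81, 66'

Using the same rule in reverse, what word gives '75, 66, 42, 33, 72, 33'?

sphere

m(#13)→57 and e(#5)→33: differences scale by 3, so n = 3·pos + 18. With a=1..z=26, the number is 3·pos + 18.
Reversing it on 75, 66, 42, 33, 72, 33: 75→(75−18)÷3=19=s, 66→(66−18)÷3=16=p, 42→(42−18)÷3=8=h, 33→(33−18)÷3=5=e, 72→(72−18)÷3=18=r, 33→(33−18)÷3=5=e.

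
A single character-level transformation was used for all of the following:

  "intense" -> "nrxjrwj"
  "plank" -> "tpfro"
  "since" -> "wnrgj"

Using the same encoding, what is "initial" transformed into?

The shift depends on letter class: consonant n→r is +4, but vowel i→n is +5. Two shifts are in play — +5 for a/e/i/o/u, +4 for every other letter.
Applying it to initial: i(vowel)+5=n, n(cons)+4=r, i(vowel)+5=n, t(cons)+4=x, i(vowel)+5=n, a(vowel)+5=f, l(cons)+4=p.

nrnxnfp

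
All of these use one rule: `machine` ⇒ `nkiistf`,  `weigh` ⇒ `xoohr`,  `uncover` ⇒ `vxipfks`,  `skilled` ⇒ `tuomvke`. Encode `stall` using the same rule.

tdgmv

It's a Vigenère-style cipher with numeric key [1,10,6]: position i shifts by key[i mod 3].
On stall: s+1=t, t+10=d, a+6=g, l+1=m, l+10=v.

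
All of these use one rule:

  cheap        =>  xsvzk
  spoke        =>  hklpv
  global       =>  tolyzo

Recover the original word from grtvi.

tiger

Letters are reflected about the middle of the alphabet (position → 25−position): Atbash.
Decoding grtvi: g↔t, r↔i, t↔g, v↔e, i↔r.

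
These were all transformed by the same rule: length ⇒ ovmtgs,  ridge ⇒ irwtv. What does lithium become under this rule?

orgsrfn

Letters are reflected about the middle of the alphabet (position → 25−position): Atbash.
On lithium: l↔o, i↔r, t↔g, h↔s, i↔r, u↔f, m↔n.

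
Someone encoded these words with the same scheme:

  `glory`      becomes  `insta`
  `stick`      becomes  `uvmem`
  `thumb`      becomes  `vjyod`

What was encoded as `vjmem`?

thick

It's a Vigenère-style cipher with numeric key [2,2,4]: position i shifts by key[i mod 3].
Undoing it on vjmem: v−2=t, j−2=h, m−4=i, e−2=c, m−2=k.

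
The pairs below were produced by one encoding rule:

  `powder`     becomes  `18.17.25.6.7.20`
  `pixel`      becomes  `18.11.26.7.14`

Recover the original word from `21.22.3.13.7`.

p is letter #16 and maps to 18: an offset of 2. Letters become their 1-based position plus 2 (so a→3, b→4, …).
Decoding 21.22.3.13.7: 21→(21−2)÷1=19=s, 22→(22−2)÷1=20=t, 3→(3−2)÷1=1=a, 13→(13−2)÷1=11=k, 7→(7−2)÷1=5=e.

stake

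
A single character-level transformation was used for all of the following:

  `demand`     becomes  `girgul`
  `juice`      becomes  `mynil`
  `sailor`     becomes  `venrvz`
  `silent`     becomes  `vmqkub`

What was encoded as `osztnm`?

In demand: d→g is +3, e→i is +4, m→r is +5, a→g is +6 — the shift increases by 1 each position. The shift increases by 1 at each position, starting from +3: 3, 4, 5, ….
Reversing it on osztnm: o−3=l, s−4=o, z−5=u, t−6=n, n−7=g, m−8=e.

lounge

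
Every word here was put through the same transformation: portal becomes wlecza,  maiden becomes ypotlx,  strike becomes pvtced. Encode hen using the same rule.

yps

The output letters match the input read backwards, each shifted +11: portal reversed is latrop. Read the word backwards and shift each letter +11.
For hen: reverse → neh; then shift: n+11=y, e+11=p, h+11=s.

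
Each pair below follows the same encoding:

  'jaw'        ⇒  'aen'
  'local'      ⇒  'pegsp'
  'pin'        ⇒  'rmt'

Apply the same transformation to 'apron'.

rsvte

The output letters match the input read backwards, each shifted +4: jaw reversed is waj. Read the word backwards and shift each letter +4.
For apron: reverse → norpa; then shift: n+4=r, o+4=s, r+4=v, p+4=t, a+4=e.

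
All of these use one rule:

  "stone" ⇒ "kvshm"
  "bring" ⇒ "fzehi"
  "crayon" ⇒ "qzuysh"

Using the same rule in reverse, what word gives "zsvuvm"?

rotate

s(18)→k(10) and t(19)→v(21) fit y≡11x+20 (mod 26); the inverse of 11 mod 26 is 19. Each letter's alphabet position (a=0..z=25) is mapped through 11·x+20 mod 26 — an affine cipher.
Reversing it on zsvuvm: z(25)→19·(25−20)≡17=r; s(18)→19·(18−20)≡14=o; v(21)→19·(21−20)≡19=t; u(20)→19·(20−20)≡0=a; v(21)→19·(21−20)≡19=t; m(12)→19·(12−20)≡4=e (all mod 26).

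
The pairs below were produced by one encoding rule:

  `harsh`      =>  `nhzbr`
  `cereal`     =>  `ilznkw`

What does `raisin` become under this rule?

Letter i (0-indexed) is shifted by i+6, so successive shifts are 6, 7, 8, ….
Applying it to raisin: r+6=x, a+7=h, i+8=q, s+9=b, i+10=s, n+11=y.

xhqbsy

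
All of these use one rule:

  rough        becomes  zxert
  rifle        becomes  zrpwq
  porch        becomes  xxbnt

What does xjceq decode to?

paste

Each letter shifts forward by (position + 8), i.e. 8, 9, 10, … — the shift grows by one for each successive letter.
Undoing it on xjceq: x−8=p, j−9=a, c−10=s, e−11=t, q−12=e.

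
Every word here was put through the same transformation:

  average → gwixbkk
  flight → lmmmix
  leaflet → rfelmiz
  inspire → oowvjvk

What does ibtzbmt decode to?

captain

It's a Vigenère-style cipher with numeric key [6,1,4]: position i shifts by key[i mod 3].
Decoding ibtzbmt: i−6=c, b−1=a, t−4=p, z−6=t, b−1=a, m−4=i, t−6=n.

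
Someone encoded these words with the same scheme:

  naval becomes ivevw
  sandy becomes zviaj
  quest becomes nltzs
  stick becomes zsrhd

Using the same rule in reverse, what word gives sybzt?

those

n(13)→i(8) and a(0)→v(21) fit y≡19x+21 (mod 26); the inverse of 19 mod 26 is 11. Treating letters as 0–25, the rule is x ↦ 19x + 21 (mod 26).
Undoing it on sybzt: s(18)→11·(18−21)≡19=t; y(24)→11·(24−21)≡7=h; b(1)→11·(1−21)≡14=o; z(25)→11·(25−21)≡18=s; t(19)→11·(19−21)≡4=e (all mod 26).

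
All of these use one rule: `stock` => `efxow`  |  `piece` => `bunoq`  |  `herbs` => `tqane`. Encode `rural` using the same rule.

dgamx

Shifts by position in stock: pos 0: s→e (+12), pos 1: t→f (+12), pos 2: o→x (+9), pos 3: c→o (+12), pos 4: k→w (+12) — repeating every 3. It's a Vigenère-style cipher with numeric key [12,12,9]: position i shifts by key[i mod 3].
On rural: r+12=d, u+12=g, r+9=a, a+12=m, l+12=x.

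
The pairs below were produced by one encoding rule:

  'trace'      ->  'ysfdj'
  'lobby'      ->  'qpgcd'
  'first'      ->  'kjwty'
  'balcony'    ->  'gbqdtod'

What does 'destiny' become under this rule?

ifxunod

Shifts by position in trace: pos 0: t→y (+5), pos 1: r→s (+1), pos 2: a→f (+5), pos 3: c→d (+1) — repeating every 2. A repeating key of period 2 is used — shifts +5, +1 over and over.
For destiny: d+5=i, e+1=f, s+5=x, t+1=u, i+5=n, n+1=o, y+5=d.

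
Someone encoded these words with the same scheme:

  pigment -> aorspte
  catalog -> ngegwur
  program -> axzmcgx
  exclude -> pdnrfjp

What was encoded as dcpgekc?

The shifts repeat in a cycle of length 2: positions 0,1,… shift by +11, +6, then the pattern repeats.
Reversing it on dcpgekc: d−11=s, c−6=w, p−11=e, g−6=a, e−11=t, k−6=e, c−11=r.

sweater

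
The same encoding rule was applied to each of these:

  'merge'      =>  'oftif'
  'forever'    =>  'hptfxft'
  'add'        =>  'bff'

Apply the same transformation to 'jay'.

The shift depends on letter class: consonant m→o is +2, but vowel e→f is +1. The rule splits by letter class: vowels +1, consonants +2.
For jay: j(cons)+2=l, a(vowel)+1=b, y(cons)+2=a.

lba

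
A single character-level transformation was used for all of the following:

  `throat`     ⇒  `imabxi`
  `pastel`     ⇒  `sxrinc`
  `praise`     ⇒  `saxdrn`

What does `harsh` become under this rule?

mxarm

Treating letters as 0–25, the rule is x ↦ 17x + 23 (mod 26).
Applying it to harsh: h(7)→17·7+23≡12=m; a(0)→17·0+23≡23=x; r(17)→17·17+23≡0=a; s(18)→17·18+23≡17=r; h(7)→17·7+23≡12=m (all mod 26).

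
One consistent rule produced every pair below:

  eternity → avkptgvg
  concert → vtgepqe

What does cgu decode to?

Read the word backwards and shift each letter +2.
Undoing it on cgu: shift back: c−2=a, g−2=e, u−2=s → aes; then reverse → sea.

sea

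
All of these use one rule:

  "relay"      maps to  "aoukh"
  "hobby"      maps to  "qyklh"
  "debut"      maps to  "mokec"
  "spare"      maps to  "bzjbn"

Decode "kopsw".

Shifts by position in relay: pos 0: r→a (+9), pos 1: e→o (+10), pos 2: l→u (+9), pos 3: a→k (+10) — repeating every 2. It's a Vigenère-style cipher with numeric key [9,10]: position i shifts by key[i mod 2].
Decoding kopsw: k−9=b, o−10=e, p−9=g, s−10=i, w−9=n.

begin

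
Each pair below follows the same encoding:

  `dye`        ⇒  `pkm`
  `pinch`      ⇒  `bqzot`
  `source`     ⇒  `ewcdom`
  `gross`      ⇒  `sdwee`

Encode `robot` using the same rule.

dwnwf

Two shifts are in play — +8 for a/e/i/o/u, +12 for every other letter.
Applying it to robot: r(cons)+12=d, o(vowel)+8=w, b(cons)+12=n, o(vowel)+8=w, t(cons)+12=f.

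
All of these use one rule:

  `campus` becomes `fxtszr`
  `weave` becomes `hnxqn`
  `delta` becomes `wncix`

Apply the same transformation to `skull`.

rlzcc

c(2)→f(5) and a(0)→x(23) fit y≡17x+23 (mod 26); the inverse of 17 mod 26 is 23. Treating letters as 0–25, the rule is x ↦ 17x + 23 (mod 26).
Applying it to skull: s(18)→17·18+23≡17=r; k(10)→17·10+23≡11=l; u(20)→17·20+23≡25=z; l(11)→17·11+23≡2=c; l(11)→17·11+23≡2=c (all mod 26).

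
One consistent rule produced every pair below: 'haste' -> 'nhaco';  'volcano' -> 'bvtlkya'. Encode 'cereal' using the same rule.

ilznkw

In haste: h→n is +6, a→h is +7, s→a is +8, t→c is +9 — the shift increases by 1 each position. Each letter shifts forward by (position + 6), i.e. 6, 7, 8, … — the shift grows by one for each successive letter.
Applying it to cereal: c+6=i, e+7=l, r+8=z, e+9=n, a+10=k, l+11=w.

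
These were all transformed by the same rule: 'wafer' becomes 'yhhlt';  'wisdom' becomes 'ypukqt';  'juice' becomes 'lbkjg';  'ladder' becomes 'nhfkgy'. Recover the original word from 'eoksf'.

Shifts by position in wafer: pos 0: w→y (+2), pos 1: a→h (+7), pos 2: f→h (+2), pos 3: e→l (+7) — repeating every 2. A repeating key of period 2 is used — shifts +2, +7 over and over.
Undoing it on eoksf: e−2=c, o−7=h, k−2=i, s−7=l, f−2=d.

child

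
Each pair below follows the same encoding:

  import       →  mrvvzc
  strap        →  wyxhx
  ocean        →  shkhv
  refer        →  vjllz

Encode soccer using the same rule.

The shift increases by 1 at each position, starting from +4: 4, 5, 6, ….
On soccer: s+4=w, o+5=t, c+6=i, c+7=j, e+8=m, r+9=a.

wtijma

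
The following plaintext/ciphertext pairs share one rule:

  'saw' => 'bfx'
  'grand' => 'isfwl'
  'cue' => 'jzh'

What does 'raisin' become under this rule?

The output letters match the input read backwards, each shifted +5: saw reversed is was. Read the word backwards and shift each letter +5.
For raisin: reverse → nisiar; then shift: n+5=s, i+5=n, s+5=x, i+5=n, a+5=f, r+5=w.

snxnfw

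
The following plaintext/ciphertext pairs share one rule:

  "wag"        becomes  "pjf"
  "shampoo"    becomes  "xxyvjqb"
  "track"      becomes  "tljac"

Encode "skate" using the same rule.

ncjtb

The output letters match the input read backwards, each shifted +9: wag reversed is gaw. The word is reversed, then every letter is shifted forward by 9.
For skate: reverse → etaks; then shift: e+9=n, t+9=c, a+9=j, k+9=t, s+9=b.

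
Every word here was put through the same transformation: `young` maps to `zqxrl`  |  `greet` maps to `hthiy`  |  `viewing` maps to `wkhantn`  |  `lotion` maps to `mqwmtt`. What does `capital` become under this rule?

dcsmygs

In young: y→z is +1, o→q is +2, u→x is +3, n→r is +4 — the shift increases by 1 each position. Letter i (0-indexed) is shifted by i+1, so successive shifts are 1, 2, 3, ….
Applying it to capital: c+1=d, a+2=c, p+3=s, i+4=m, t+5=y, a+6=g, l+7=s.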